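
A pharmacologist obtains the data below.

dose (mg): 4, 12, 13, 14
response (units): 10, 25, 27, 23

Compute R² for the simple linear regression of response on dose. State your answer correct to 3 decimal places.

n = 4, Σx = 43, Σy = 85, Σxy = 1013, Σx² = 525, Σy² = 1983
Sxx = Σx² − (Σx)²/n = 525 − 462.25 = 62.75
Sxy = Σxy − (Σx)(Σy)/n = 1013 − 913.75 = 99.25
Syy = Σy² − (Σy)²/n = 1983 − 1806.25 = 176.75
R² = Sxy²/(Sxx·Syy) = (99.25)²/(62.75·176.75) = 0.888153

0.888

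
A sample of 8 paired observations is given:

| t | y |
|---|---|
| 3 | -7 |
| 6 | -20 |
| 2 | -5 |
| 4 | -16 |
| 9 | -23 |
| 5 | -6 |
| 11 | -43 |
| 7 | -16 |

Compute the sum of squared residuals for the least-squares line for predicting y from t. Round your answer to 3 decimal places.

n = 8, Σx = 47, Σy = -136, Σxy = -1037, Σx² = 341, Σy² = 3400
Sxx = Σx² − (Σx)²/n = 341 − 276.125 = 64.875
Sxy = Σxy − (Σx)(Σy)/n = -1037 − (-799) = -238
Syy = Σy² − (Σy)²/n = 3400 − 2312 = 1088
b = Sxy/Sxx = -238/64.875 = -3.668593
SSE = Syy − b·Sxy = 1088 − (-3.668593)·(-238) = 214.874759

214.875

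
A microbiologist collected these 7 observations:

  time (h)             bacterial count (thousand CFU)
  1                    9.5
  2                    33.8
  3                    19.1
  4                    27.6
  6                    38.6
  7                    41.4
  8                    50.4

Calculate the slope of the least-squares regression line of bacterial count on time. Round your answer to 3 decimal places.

4.635

n = 7, Σx = 31, Σy = 220.4, Σxy = 1169.4, Σx² = 179
Sxx = Σx² − (Σx)²/n = 179 − 137.285714 = 41.714286
Sxy = Σxy − (Σx)(Σy)/n = 1169.4 − 976.057143 = 193.342857
b = Sxy/Sxx = 193.342857/41.714286 = 4.634932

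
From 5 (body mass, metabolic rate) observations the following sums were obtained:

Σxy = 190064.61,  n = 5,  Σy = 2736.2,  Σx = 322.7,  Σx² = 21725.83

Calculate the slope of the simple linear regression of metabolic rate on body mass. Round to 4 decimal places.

14.9874

Sxx = Σx² − (Σx)²/n = 21725.83 − 20827.058 = 898.772
Sxy = Σxy − (Σx)(Σy)/n = 190064.61 − 176594.348 = 13470.262
b = Sxy/Sxx = 13470.262/898.772 = 14.987407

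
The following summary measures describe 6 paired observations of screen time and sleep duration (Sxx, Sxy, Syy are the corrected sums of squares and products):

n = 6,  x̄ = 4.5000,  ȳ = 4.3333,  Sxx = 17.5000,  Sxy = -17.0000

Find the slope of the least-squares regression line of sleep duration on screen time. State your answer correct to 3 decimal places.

b = Sxy/Sxx = -17/17.5 = -0.971429

-0.971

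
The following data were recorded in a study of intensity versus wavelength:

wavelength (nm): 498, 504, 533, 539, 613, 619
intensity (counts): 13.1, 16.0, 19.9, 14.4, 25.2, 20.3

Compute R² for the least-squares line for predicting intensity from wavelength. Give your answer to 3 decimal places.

n = 6, Σx = 3306, Σy = 108.9, Σxy = 60969.4, Σx² = 1835560, Σy² = 2078.11
Sxx = Σx² − (Σx)²/n = 1835560 − 1821606 = 13954
Sxy = Σxy − (Σx)(Σy)/n = 60969.4 − 60003.9 = 965.5
Syy = Σy² − (Σy)²/n = 2078.11 − 1976.535 = 101.575
R² = Sxy²/(Sxx·Syy) = (965.5)²/(13954·101.575) = 0.657687

0.658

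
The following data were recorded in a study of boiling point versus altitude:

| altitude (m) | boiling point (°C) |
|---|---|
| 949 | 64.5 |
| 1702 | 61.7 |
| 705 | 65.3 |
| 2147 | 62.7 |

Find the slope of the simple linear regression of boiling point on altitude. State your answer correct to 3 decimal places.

n = 4, Σx = 5503, Σy = 254.2, Σxy = 346877.3, Σx² = 8904039
Sxx = Σx² − (Σx)²/n = 8904039 − 7570752.25 = 1333286.75
Sxy = Σxy − (Σx)(Σy)/n = 346877.3 − 349715.65 = -2838.35
b = Sxy/Sxx = -2838.35/1333286.75 = -0.002129

-0.002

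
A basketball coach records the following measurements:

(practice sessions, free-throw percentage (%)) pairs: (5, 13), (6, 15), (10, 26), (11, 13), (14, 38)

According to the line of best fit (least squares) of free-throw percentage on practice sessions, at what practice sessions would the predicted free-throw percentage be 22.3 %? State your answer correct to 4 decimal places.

9.7745

n = 5, Σx = 46, Σy = 105, Σxy = 1090, Σx² = 478
Sxx = Σx² − (Σx)²/n = 478 − 423.2 = 54.8
Sxy = Σxy − (Σx)(Σy)/n = 1090 − 966 = 124
b = Sxy/Sxx = 124/54.8 = 2.262774
a = ȳ − b·x̄ = 21 − 2.262774·9.2 = 0.182482
Set a + b·x = 22.3: x = (22.3 − 0.182482) / 2.262774 = 9.774516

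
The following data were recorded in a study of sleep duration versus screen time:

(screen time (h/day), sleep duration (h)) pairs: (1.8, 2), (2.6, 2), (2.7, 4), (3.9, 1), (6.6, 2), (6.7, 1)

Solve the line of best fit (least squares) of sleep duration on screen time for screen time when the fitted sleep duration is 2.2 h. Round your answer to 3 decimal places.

n = 6, Σx = 24.3, Σy = 12, Σxy = 43.4, Σx² = 120.95
Sxx = Σx² − (Σx)²/n = 120.95 − 98.415 = 22.535
Sxy = Σxy − (Σx)(Σy)/n = 43.4 − 48.6 = -5.2
b = Sxy/Sxx = -5.2/22.535 = -0.230752
a = ȳ − b·x̄ = 2 − (-0.230752)·4.05 = 2.934546
Set a + b·x = 2.2: x = (2.2 − 2.934546) / (-0.230752) = 3.183269

3.183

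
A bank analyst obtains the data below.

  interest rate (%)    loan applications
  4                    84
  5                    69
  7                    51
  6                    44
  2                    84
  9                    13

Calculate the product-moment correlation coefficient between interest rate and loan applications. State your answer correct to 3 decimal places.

-0.935

n = 6, Σx = 33, Σy = 345, Σxy = 1587, Σx² = 211, Σy² = 23579
Sxx = Σx² − (Σx)²/n = 211 − 181.5 = 29.5
Sxy = Σxy − (Σx)(Σy)/n = 1587 − 1897.5 = -310.5
Syy = Σy² − (Σy)²/n = 23579 − 19837.5 = 3741.5
r = Sxy/√(Sxx·Syy) = -310.5/√(110374.25) = -310.5/332.226203 = -0.934604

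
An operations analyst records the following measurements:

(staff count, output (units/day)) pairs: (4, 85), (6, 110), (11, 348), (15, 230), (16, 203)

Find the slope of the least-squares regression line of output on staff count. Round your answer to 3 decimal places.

n = 5, Σx = 52, Σy = 976, Σxy = 11526, Σx² = 654
Sxx = Σx² − (Σx)²/n = 654 − 540.8 = 113.2
Sxy = Σxy − (Σx)(Σy)/n = 11526 − 10150.4 = 1375.6
b = Sxy/Sxx = 1375.6/113.2 = 12.151943

12.152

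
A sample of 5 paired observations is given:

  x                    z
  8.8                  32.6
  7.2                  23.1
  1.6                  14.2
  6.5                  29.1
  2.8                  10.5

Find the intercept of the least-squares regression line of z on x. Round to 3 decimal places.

6.666

n = 5, Σx = 26.9, Σy = 109.5, Σxy = 694.47, Σx² = 181.93
Sxx = Σx² − (Σx)²/n = 181.93 − 144.722 = 37.208
Sxy = Σxy − (Σx)(Σy)/n = 694.47 − 589.11 = 105.36
b = Sxy/Sxx = 105.36/37.208 = 2.831649
a = ȳ − b·x̄ = 21.9 − 2.831649·5.38 = 6.665728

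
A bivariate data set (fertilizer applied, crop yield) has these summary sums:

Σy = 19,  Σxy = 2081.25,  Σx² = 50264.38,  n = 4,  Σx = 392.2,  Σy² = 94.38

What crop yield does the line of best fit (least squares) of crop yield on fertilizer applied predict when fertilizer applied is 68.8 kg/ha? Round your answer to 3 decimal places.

Sxx = Σx² − (Σx)²/n = 50264.38 − 38455.21 = 11809.17
Sxy = Σxy − (Σx)(Σy)/n = 2081.25 − 1862.95 = 218.3
b = Sxy/Sxx = 218.3/11809.17 = 0.018486
a = ȳ − b·x̄ = 4.75 − 0.018486·98.05 = 2.937484
ŷ(68.8) = a + b·68.8 = 2.937484 + 0.018486·68.8 = 4.209295

4.209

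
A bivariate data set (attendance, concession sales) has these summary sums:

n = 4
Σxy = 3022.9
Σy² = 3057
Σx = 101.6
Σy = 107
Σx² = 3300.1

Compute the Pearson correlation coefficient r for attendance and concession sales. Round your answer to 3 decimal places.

Sxx = Σx² − (Σx)²/n = 3300.1 − 2580.64 = 719.46
Sxy = Σxy − (Σx)(Σy)/n = 3022.9 − 2717.8 = 305.1
Syy = Σy² − (Σy)²/n = 3057 − 2862.25 = 194.75
r = Sxy/√(Sxx·Syy) = 305.1/√(140114.835) = 305.1/374.319162 = 0.815080

0.815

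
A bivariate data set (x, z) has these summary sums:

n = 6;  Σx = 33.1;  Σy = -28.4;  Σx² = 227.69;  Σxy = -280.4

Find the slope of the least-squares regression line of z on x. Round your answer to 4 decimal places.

Sxx = Σx² − (Σx)²/n = 227.69 − 182.601667 = 45.088333
Sxy = Σxy − (Σx)(Σy)/n = -280.4 − (-156.673333) = -123.726667
b = Sxy/Sxx = -123.726667/45.088333 = -2.744095

-2.7441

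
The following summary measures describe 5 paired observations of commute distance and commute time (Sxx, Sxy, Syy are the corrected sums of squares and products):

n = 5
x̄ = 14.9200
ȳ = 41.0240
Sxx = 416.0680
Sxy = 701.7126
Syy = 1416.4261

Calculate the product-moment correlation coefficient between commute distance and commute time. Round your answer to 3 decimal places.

0.914

r = Sxy/√(Sxx·Syy) = 701.7126/√(589329.574575) = 701.7126/767.678041 = 0.914071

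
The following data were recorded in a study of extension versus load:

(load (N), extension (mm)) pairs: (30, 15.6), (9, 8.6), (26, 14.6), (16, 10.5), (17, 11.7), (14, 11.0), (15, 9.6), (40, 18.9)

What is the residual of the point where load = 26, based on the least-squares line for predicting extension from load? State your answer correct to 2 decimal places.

n = 8, Σx = 167, Σy = 100.5, Σxy = 2345.9, Σx² = 4223
Sxx = Σx² − (Σx)²/n = 4223 − 3486.125 = 736.875
Sxy = Σxy − (Σx)(Σy)/n = 2345.9 − 2097.9375 = 247.9625
b = Sxy/Sxx = 247.9625/736.875 = 0.336506
a = ȳ − b·x̄ = 12.5625 − 0.336506·20.875 = 5.537947
ŷ(26) = 5.537947 + 0.336506·26 = 14.287091
residual = y − ŷ = 14.6 − 14.287091 = 0.312909

0.31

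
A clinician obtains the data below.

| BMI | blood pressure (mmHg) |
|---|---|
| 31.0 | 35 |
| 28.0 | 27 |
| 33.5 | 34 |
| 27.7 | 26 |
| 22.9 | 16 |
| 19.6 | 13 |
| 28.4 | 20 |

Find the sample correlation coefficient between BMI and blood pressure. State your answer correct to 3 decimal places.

n = 7, Σx = 191.1, Σy = 171, Σxy = 4889.4, Σx² = 5349.67, Σy² = 4611
Sxx = Σx² − (Σx)²/n = 5349.67 − 5217.03 = 132.64
Sxy = Σxy − (Σx)(Σy)/n = 4889.4 − 4668.3 = 221.1
Syy = Σy² − (Σy)²/n = 4611 − 4177.285714 = 433.714286
r = Sxy/√(Sxx·Syy) = 221.1/√(57527.862857) = 221.1/239.849667 = 0.921827

0.922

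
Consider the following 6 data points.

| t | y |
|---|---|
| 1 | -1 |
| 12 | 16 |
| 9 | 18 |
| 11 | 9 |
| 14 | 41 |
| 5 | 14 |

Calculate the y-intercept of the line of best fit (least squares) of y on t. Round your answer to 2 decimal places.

n = 6, Σx = 52, Σy = 97, Σxy = 1096, Σx² = 568
Sxx = Σx² − (Σx)²/n = 568 − 450.666667 = 117.333333
Sxy = Σxy − (Σx)(Σy)/n = 1096 − 840.666667 = 255.333333
b = Sxy/Sxx = 255.333333/117.333333 = 2.176136
a = ȳ − b·x̄ = 16.166667 − 2.176136·8.666667 = -2.693182

-2.69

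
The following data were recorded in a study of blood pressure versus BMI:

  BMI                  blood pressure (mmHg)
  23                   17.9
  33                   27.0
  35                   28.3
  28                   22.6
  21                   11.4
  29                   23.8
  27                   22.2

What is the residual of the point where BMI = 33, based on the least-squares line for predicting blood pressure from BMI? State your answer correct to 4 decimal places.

-0.3990

n = 7, Σx = 196, Σy = 153.2, Σxy = 4455, Σx² = 5638
Sxx = Σx² − (Σx)²/n = 5638 − 5488 = 150
Sxy = Σxy − (Σx)(Σy)/n = 4455 − 4289.6 = 165.4
b = Sxy/Sxx = 165.4/150 = 1.102667
a = ȳ − b·x̄ = 21.885714 − 1.102667·28 = -8.988952
ŷ(33) = -8.988952 + 1.102667·33 = 27.399048
residual = y − ŷ = 27.0 − 27.399048 = -0.399048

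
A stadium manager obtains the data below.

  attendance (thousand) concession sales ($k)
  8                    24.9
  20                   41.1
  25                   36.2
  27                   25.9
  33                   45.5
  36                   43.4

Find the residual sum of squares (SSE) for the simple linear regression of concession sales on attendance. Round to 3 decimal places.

n = 6, Σx = 149, Σy = 217, Σxy = 5689.4, Σx² = 4203, Σy² = 8244.28
Sxx = Σx² − (Σx)²/n = 4203 − 3700.166667 = 502.833333
Sxy = Σxy − (Σx)(Σy)/n = 5689.4 − 5388.833333 = 300.566667
Syy = Σy² − (Σy)²/n = 8244.28 − 7848.166667 = 396.113333
b = Sxy/Sxx = 300.566667/502.833333 = 0.597746
SSE = Syy − b·Sxy = 396.113333 − 0.597746·300.566667 = 216.450779

216.451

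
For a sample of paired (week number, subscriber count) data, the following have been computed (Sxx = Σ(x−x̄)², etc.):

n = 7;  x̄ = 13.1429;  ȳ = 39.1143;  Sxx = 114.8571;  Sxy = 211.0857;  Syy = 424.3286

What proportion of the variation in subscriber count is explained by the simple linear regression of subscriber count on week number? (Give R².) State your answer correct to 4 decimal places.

R² = Sxy²/(Sxx·Syy) = (211.0857)²/(114.8571·424.3286) = 0.914234

0.9142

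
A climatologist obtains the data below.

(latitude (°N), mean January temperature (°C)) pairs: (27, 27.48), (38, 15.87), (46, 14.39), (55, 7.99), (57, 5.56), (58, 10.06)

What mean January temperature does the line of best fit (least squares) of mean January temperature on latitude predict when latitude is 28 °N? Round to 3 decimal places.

n = 6, Σx = 281, Σy = 81.35, Σxy = 3346.81, Σx² = 13927
Sxx = Σx² − (Σx)²/n = 13927 − 13160.166667 = 766.833333
Sxy = Σxy − (Σx)(Σy)/n = 3346.81 − 3809.891667 = -463.081667
b = Sxy/Sxx = -463.081667/766.833333 = -0.603888
a = ȳ − b·x̄ = 13.558333 − (-0.603888)·46.833333 = 41.840435
ŷ(28) = a + b·28 = 41.840435 + (-0.603888)·28 = 24.931563

24.932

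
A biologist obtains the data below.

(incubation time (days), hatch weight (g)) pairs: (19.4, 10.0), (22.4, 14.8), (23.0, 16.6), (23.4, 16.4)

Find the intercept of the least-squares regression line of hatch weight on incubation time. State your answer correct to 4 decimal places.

-22.6128

n = 4, Σx = 88.2, Σy = 57.8, Σxy = 1291.08, Σx² = 1954.68
Sxx = Σx² − (Σx)²/n = 1954.68 − 1944.81 = 9.87
Sxy = Σxy − (Σx)(Σy)/n = 1291.08 − 1274.49 = 16.59
b = Sxy/Sxx = 16.59/9.87 = 1.680851
a = ȳ − b·x̄ = 14.45 − 1.680851·22.05 = -22.612766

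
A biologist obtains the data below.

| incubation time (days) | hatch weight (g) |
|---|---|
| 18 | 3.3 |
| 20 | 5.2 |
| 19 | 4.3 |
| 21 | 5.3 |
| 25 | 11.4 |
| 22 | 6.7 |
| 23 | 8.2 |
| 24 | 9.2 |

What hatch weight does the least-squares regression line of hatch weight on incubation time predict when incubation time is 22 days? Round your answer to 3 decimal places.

n = 8, Σx = 172, Σy = 53.6, Σxy = 1198.2, Σx² = 3740
Sxx = Σx² − (Σx)²/n = 3740 − 3698 = 42
Sxy = Σxy − (Σx)(Σy)/n = 1198.2 − 1152.4 = 45.8
b = Sxy/Sxx = 45.8/42 = 1.090476
a = ȳ − b·x̄ = 6.7 − 1.090476·21.5 = -16.745238
ŷ(22) = a + b·22 = -16.745238 + 1.090476·22 = 7.245238

7.245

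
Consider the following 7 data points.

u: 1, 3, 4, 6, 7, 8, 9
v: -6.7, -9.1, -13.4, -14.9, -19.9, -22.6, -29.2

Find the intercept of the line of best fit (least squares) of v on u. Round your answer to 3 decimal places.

n = 7, Σx = 38, Σy = -115.8, Σxy = -759.9, Σx² = 256
Sxx = Σx² − (Σx)²/n = 256 − 206.285714 = 49.714286
Sxy = Σxy − (Σx)(Σy)/n = -759.9 − (-628.628571) = -131.271429
b = Sxy/Sxx = -131.271429/49.714286 = -2.640517
a = ȳ − b·x̄ = -16.542857 − (-2.640517)·5.428571 = -2.208621

-2.209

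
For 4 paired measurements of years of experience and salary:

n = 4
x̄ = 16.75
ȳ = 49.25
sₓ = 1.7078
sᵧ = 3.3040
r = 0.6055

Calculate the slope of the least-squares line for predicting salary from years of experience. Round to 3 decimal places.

1.171

b = r · sᵧ/sₓ = 0.6055 · 3.304/1.7078 = 1.171432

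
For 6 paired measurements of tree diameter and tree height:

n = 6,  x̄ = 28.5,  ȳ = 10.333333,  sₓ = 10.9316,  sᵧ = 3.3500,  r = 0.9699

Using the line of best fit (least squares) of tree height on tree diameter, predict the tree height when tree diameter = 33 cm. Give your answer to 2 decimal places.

b = r · sᵧ/sₓ = 0.9699 · 3.35/10.9316 = 0.297227
a = ȳ − b·x̄ = 10.333333 − 0.297227·28.5 = 1.862368
ŷ(33) = a + b·33 = 1.862368 + 0.297227·33 = 11.670854

11.67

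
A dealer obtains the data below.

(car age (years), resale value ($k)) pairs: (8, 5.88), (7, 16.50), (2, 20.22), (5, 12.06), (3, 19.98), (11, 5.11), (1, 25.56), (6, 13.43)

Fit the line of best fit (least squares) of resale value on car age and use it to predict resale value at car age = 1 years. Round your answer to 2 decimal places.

23.42

n = 8, Σx = 43, Σy = 118.74, Σxy = 485.57, Σx² = 309
Sxx = Σx² − (Σx)²/n = 309 − 231.125 = 77.875
Sxy = Σxy − (Σx)(Σy)/n = 485.57 − 638.2275 = -152.6575
b = Sxy/Sxx = -152.6575/77.875 = -1.960289
a = ȳ − b·x̄ = 14.8425 − (-1.960289)·5.375 = 25.379053
ŷ(1) = a + b·1 = 25.379053 + (-1.960289)·1 = 23.418764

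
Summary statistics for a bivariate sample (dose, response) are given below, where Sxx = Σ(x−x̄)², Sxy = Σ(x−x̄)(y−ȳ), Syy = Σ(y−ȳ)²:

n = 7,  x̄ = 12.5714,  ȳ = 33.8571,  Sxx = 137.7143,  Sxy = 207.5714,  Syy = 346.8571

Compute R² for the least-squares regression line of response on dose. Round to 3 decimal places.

0.902

R² = Sxy²/(Sxx·Syy) = (207.5714)²/(137.7143·346.8571) = 0.901998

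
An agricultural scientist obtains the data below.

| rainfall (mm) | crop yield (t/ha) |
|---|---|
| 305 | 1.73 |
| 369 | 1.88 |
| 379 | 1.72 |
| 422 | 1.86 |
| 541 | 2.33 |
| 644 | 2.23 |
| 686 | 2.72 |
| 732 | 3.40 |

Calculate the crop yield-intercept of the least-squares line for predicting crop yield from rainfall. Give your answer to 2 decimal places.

0.59

n = 8, Σx = 4078, Σy = 17.87, Σxy = 9709.54, Σx² = 2264748
Sxx = Σx² − (Σx)²/n = 2264748 − 2078760.5 = 185987.5
Sxy = Σxy − (Σx)(Σy)/n = 9709.54 − 9109.2325 = 600.3075
b = Sxy/Sxx = 600.3075/185987.5 = 0.003228
a = ȳ − b·x̄ = 2.23375 − 0.003228·509.75 = 0.588442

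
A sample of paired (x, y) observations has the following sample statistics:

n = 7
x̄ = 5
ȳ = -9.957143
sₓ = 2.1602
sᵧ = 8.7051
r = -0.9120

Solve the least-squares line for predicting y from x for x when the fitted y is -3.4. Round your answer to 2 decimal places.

b = r · sᵧ/sₓ = -0.912 · 8.7051/2.1602 = -3.675146
a = ȳ − b·x̄ = -9.957143 − (-3.675146)·5 = 8.418589
Set a + b·x = -3.4: x = (-3.4 − 8.418589) / (-3.675146) = 3.215814

3.22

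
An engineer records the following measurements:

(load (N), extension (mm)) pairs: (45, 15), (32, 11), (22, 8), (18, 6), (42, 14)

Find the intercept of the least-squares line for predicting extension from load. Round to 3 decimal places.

n = 5, Σx = 159, Σy = 54, Σxy = 1899, Σx² = 5621
Sxx = Σx² − (Σx)²/n = 5621 − 5056.2 = 564.8
Sxy = Σxy − (Σx)(Σy)/n = 1899 − 1717.2 = 181.8
b = Sxy/Sxx = 181.8/564.8 = 0.321884
a = ȳ − b·x̄ = 10.8 − 0.321884·31.8 = 0.564093

0.564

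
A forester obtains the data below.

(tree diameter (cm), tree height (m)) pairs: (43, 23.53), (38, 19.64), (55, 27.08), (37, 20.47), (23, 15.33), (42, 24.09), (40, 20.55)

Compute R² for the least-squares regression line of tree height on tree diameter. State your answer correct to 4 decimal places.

0.9271

n = 7, Σx = 278, Σy = 150.69, Σxy = 6191.27, Σx² = 11580, Σy² = 3329.3773
Sxx = Σx² − (Σx)²/n = 11580 − 11040.571429 = 539.428571
Sxy = Σxy − (Σx)(Σy)/n = 6191.27 − 5984.545714 = 206.724286
Syy = Σy² − (Σy)²/n = 3329.3773 − 3243.925157 = 85.452143
R² = Sxy²/(Sxx·Syy) = (206.724286)²/(539.428571·85.452143) = 0.927099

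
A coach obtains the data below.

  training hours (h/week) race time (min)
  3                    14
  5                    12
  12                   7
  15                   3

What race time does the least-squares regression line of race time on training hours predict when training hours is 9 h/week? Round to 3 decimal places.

n = 4, Σx = 35, Σy = 36, Σxy = 231, Σx² = 403
Sxx = Σx² − (Σx)²/n = 403 − 306.25 = 96.75
Sxy = Σxy − (Σx)(Σy)/n = 231 − 315 = -84
b = Sxy/Sxx = -84/96.75 = -0.868217
a = ȳ − b·x̄ = 9 − (-0.868217)·8.75 = 16.596899
ŷ(9) = a + b·9 = 16.596899 + (-0.868217)·9 = 8.782946

8.783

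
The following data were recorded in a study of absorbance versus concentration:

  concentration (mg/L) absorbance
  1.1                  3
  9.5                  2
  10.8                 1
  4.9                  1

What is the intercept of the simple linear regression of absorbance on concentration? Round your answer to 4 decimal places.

n = 4, Σx = 26.3, Σy = 7, Σxy = 38, Σx² = 232.11
Sxx = Σx² − (Σx)²/n = 232.11 − 172.9225 = 59.1875
Sxy = Σxy − (Σx)(Σy)/n = 38 − 46.025 = -8.025
b = Sxy/Sxx = -8.025/59.1875 = -0.135586
a = ȳ − b·x̄ = 1.75 − (-0.135586)·6.575 = 2.641478

2.6415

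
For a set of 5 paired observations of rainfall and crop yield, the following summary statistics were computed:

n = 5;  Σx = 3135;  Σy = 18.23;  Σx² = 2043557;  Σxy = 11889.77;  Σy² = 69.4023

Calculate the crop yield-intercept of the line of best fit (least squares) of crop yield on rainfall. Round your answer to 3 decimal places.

Sxx = Σx² − (Σx)²/n = 2043557 − 1965645 = 77912
Sxy = Σxy − (Σx)(Σy)/n = 11889.77 − 11430.21 = 459.56
b = Sxy/Sxx = 459.56/77912 = 0.005898
a = ȳ − b·x̄ = 3.646 − 0.005898·627 = -0.052328

-0.052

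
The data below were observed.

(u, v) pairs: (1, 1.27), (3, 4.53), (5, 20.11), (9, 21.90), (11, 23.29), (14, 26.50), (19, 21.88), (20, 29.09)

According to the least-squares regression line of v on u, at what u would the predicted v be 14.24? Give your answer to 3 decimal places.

6.555

n = 8, Σx = 82, Σy = 148.57, Σxy = 1937.22, Σx² = 1194
Sxx = Σx² − (Σx)²/n = 1194 − 840.5 = 353.5
Sxy = Σxy − (Σx)(Σy)/n = 1937.22 − 1522.8425 = 414.3775
b = Sxy/Sxx = 414.3775/353.5 = 1.172214
a = ȳ − b·x̄ = 18.57125 − 1.172214·10.25 = 6.556061
Set a + b·x = 14.24: x = (14.24 − 6.556061) / 1.172214 = 6.555068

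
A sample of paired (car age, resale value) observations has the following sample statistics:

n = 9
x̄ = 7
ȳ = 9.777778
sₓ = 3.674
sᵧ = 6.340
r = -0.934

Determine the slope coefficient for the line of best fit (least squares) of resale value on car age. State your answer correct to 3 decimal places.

-1.612

b = r · sᵧ/sₓ = -0.934 · 6.34/3.674 = -1.611747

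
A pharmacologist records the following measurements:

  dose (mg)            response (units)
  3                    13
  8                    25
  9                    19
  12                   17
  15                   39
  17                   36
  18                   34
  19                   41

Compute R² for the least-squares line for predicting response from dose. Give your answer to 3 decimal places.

0.763

n = 8, Σx = 101, Σy = 224, Σxy = 3202, Σx² = 1497, Σy² = 7098
Sxx = Σx² − (Σx)²/n = 1497 − 1275.125 = 221.875
Sxy = Σxy − (Σx)(Σy)/n = 3202 − 2828 = 374
Syy = Σy² − (Σy)²/n = 7098 − 6272 = 826
R² = Sxy²/(Sxx·Syy) = (374)²/(221.875·826) = 0.763229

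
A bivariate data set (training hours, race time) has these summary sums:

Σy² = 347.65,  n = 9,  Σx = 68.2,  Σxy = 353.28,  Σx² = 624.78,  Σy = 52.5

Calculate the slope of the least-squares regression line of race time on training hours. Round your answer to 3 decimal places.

-0.413

Sxx = Σx² − (Σx)²/n = 624.78 − 516.804444 = 107.975556
Sxy = Σxy − (Σx)(Σy)/n = 353.28 − 397.833333 = -44.553333
b = Sxy/Sxx = -44.553333/107.975556 = -0.412624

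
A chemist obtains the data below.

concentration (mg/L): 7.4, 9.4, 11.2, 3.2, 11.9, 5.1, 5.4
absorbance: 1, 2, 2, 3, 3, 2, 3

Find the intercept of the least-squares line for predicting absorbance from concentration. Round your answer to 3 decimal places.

n = 7, Σx = 53.6, Σy = 16, Σxy = 120.3, Σx² = 475.58
Sxx = Σx² − (Σx)²/n = 475.58 − 410.422857 = 65.157143
Sxy = Σxy − (Σx)(Σy)/n = 120.3 − 122.514286 = -2.214286
b = Sxy/Sxx = -2.214286/65.157143 = -0.033984
a = ȳ − b·x̄ = 2.285714 − (-0.033984)·7.657143 = 2.545933

2.546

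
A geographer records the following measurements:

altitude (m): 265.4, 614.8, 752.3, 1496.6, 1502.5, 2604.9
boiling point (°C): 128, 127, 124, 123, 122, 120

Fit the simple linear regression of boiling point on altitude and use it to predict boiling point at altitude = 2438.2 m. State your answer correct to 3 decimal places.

n = 6, Σx = 7236.5, Σy = 744, Σxy = 885310.8, Σx² = 12297193.31
Sxx = Σx² − (Σx)²/n = 12297193.31 − 8727822.041667 = 3569371.268333
Sxy = Σxy − (Σx)(Σy)/n = 885310.8 − 897326 = -12015.2
b = Sxy/Sxx = -12015.2/3569371.268333 = -0.003366
a = ȳ − b·x̄ = 124 − (-0.003366)·1206.083333 = 128.059912
ŷ(2438.2) = a + b·2438.2 = 128.059912 + (-0.003366)·2438.2 = 119.852455

119.852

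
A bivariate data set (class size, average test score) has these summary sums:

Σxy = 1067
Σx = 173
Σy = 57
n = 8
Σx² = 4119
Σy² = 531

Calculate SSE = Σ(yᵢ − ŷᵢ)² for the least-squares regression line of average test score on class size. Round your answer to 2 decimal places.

Sxx = Σx² − (Σx)²/n = 4119 − 3741.125 = 377.875
Sxy = Σxy − (Σx)(Σy)/n = 1067 − 1232.625 = -165.625
Syy = Σy² − (Σy)²/n = 531 − 406.125 = 124.875
b = Sxy/Sxx = -165.625/377.875 = -0.438306
SSE = Syy − b·Sxy = 124.875 − (-0.438306)·(-165.625) = 52.280516

52.28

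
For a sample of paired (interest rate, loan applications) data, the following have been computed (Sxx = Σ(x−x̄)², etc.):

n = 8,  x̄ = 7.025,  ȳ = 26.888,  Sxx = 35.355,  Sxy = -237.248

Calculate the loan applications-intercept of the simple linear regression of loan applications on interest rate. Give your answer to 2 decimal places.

b = Sxy/Sxx = -237.248/35.355 = -6.710451
a = ȳ − b·x̄ = 26.888 − (-6.710451)·7.025 = 74.028919

74.03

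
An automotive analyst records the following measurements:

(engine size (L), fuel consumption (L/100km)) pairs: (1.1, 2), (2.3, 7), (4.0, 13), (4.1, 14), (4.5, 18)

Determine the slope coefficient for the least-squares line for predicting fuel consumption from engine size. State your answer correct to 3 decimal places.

4.294

n = 5, Σx = 16, Σy = 54, Σxy = 208.7, Σx² = 59.56
Sxx = Σx² − (Σx)²/n = 59.56 − 51.2 = 8.36
Sxy = Σxy − (Σx)(Σy)/n = 208.7 − 172.8 = 35.9
b = Sxy/Sxx = 35.9/8.36 = 4.294258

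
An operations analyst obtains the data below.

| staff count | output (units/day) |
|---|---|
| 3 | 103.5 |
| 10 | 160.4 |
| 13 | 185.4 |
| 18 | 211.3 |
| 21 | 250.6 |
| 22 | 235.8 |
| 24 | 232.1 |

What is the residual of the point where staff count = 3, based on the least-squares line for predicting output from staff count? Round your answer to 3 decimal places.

n = 7, Σx = 111, Σy = 1379.1, Σxy = 24148.7, Σx² = 2103
Sxx = Σx² − (Σx)²/n = 2103 − 1760.142857 = 342.857143
Sxy = Σxy − (Σx)(Σy)/n = 24148.7 − 21868.585714 = 2280.114286
b = Sxy/Sxx = 2280.114286/342.857143 = 6.650333
a = ȳ − b·x̄ = 197.014286 − 6.650333·15.857143 = 91.559
ŷ(3) = 91.559 + 6.650333·3 = 111.51
residual = y − ŷ = 103.5 − 111.51 = -8.01

-8.010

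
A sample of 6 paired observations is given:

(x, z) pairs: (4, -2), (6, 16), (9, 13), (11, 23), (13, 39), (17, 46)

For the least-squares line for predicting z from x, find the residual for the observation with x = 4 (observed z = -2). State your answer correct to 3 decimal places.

n = 6, Σx = 60, Σy = 135, Σxy = 1747, Σx² = 712
Sxx = Σx² − (Σx)²/n = 712 − 600 = 112
Sxy = Σxy − (Σx)(Σy)/n = 1747 − 1350 = 397
b = Sxy/Sxx = 397/112 = 3.544643
a = ȳ − b·x̄ = 22.5 − 3.544643·10 = -12.946429
ŷ(4) = -12.946429 + 3.544643·4 = 1.232143
residual = y − ŷ = -2 − 1.232143 = -3.232143

-3.232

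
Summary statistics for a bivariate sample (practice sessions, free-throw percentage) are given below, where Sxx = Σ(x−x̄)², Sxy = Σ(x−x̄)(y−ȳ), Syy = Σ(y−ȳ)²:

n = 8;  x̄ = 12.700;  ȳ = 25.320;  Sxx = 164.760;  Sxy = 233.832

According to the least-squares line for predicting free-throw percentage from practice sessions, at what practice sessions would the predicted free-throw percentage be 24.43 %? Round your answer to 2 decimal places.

12.07

b = Sxy/Sxx = 233.832/164.76 = 1.419228
a = ȳ − b·x̄ = 25.32 − 1.419228·12.7 = 7.295805
Set a + b·x = 24.43: x = (24.43 − 7.295805) / 1.419228 = 12.072898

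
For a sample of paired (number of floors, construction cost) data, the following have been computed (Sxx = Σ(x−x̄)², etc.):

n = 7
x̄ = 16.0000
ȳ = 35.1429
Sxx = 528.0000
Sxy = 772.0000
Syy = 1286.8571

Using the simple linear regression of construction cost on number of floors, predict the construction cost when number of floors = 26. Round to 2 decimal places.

49.76

b = Sxy/Sxx = 772/528 = 1.462121
a = ȳ − b·x̄ = 35.1429 − 1.462121·16 = 11.748961
ŷ(26) = a + b·26 = 11.748961 + 1.462121·26 = 49.764112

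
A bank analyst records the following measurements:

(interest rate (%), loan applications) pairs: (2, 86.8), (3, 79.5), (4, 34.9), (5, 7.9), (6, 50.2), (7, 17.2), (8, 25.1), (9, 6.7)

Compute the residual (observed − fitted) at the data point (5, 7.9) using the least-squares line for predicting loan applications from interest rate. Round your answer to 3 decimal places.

n = 8, Σx = 44, Σy = 308.3, Σxy = 1273.9, Σx² = 284
Sxx = Σx² − (Σx)²/n = 284 − 242 = 42
Sxy = Σxy − (Σx)(Σy)/n = 1273.9 − 1695.65 = -421.75
b = Sxy/Sxx = -421.75/42 = -10.041667
a = ȳ − b·x̄ = 38.5375 − (-10.041667)·5.5 = 93.766667
ŷ(5) = 93.766667 + (-10.041667)·5 = 43.558333
residual = y − ŷ = 7.9 − 43.558333 = -35.658333

-35.658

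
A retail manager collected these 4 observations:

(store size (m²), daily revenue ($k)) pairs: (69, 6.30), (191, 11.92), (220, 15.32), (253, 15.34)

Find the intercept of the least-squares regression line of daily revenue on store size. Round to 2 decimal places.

n = 4, Σx = 733, Σy = 48.88, Σxy = 9962.84, Σx² = 153651
Sxx = Σx² − (Σx)²/n = 153651 − 134322.25 = 19328.75
Sxy = Σxy − (Σx)(Σy)/n = 9962.84 − 8957.26 = 1005.58
b = Sxy/Sxx = 1005.58/19328.75 = 0.052025
a = ȳ − b·x̄ = 12.22 − 0.052025·183.25 = 2.686402

2.69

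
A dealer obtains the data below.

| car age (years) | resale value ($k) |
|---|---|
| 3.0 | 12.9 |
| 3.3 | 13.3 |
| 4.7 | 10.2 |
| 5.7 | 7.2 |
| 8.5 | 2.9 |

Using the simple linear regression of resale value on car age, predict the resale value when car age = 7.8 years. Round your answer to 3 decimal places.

3.960

n = 5, Σx = 25.2, Σy = 46.5, Σxy = 196.22, Σx² = 146.72
Sxx = Σx² − (Σx)²/n = 146.72 − 127.008 = 19.712
Sxy = Σxy − (Σx)(Σy)/n = 196.22 − 234.36 = -38.14
b = Sxy/Sxx = -38.14/19.712 = -1.934862
a = ȳ − b·x̄ = 9.3 − (-1.934862)·5.04 = 19.051705
ŷ(7.8) = a + b·7.8 = 19.051705 + (-1.934862)·7.8 = 3.959781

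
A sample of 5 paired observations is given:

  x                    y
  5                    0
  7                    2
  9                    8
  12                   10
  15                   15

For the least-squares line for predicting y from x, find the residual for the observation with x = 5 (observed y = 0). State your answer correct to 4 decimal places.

-0.0854

n = 5, Σx = 48, Σy = 35, Σxy = 431, Σx² = 524
Sxx = Σx² − (Σx)²/n = 524 − 460.8 = 63.2
Sxy = Σxy − (Σx)(Σy)/n = 431 − 336 = 95
b = Sxy/Sxx = 95/63.2 = 1.503165
a = ȳ − b·x̄ = 7 − 1.503165·9.6 = -7.430380
ŷ(5) = -7.430380 + 1.503165·5 = 0.085443
residual = y − ŷ = 0 − 0.085443 = -0.085443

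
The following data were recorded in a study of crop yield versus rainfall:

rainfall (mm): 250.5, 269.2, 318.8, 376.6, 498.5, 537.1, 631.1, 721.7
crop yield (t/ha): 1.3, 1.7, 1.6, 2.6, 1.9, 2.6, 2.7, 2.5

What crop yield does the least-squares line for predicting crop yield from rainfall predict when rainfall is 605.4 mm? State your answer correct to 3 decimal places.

2.487

n = 8, Σx = 3603.5, Σy = 16.9, Σxy = 8124.36, Σx² = 1834796.65
Sxx = Σx² − (Σx)²/n = 1834796.65 − 1623151.53125 = 211645.11875
Sxy = Σxy − (Σx)(Σy)/n = 8124.36 − 7612.39375 = 511.96625
b = Sxy/Sxx = 511.96625/211645.11875 = 0.002419
a = ȳ − b·x̄ = 2.1125 − 0.002419·450.4375 = 1.022899
ŷ(605.4) = a + b·605.4 = 1.022899 + 0.002419·605.4 = 2.487352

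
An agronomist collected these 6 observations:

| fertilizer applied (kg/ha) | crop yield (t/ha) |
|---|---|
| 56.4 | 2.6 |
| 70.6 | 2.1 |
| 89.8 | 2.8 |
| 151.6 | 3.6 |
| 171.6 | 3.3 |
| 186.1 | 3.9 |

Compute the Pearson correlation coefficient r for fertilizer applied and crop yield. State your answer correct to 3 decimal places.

n = 6, Σx = 726.1, Σy = 18.3, Σxy = 2384.17, Σx² = 103291.69, Σy² = 58.07
Sxx = Σx² − (Σx)²/n = 103291.69 − 87870.201667 = 15421.488333
Sxy = Σxy − (Σx)(Σy)/n = 2384.17 − 2214.605 = 169.565
Syy = Σy² − (Σy)²/n = 58.07 − 55.815 = 2.255
r = Sxy/√(Sxx·Syy) = 169.565/√(34775.456192) = 169.565/186.481785 = 0.909285

0.909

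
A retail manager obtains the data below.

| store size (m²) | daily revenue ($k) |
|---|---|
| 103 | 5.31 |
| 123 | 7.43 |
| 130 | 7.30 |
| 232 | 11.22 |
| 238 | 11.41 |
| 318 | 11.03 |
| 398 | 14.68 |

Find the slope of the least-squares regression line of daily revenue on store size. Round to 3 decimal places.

n = 7, Σx = 1542, Σy = 68.38, Σxy = 17078.62, Σx² = 412634
Sxx = Σx² − (Σx)²/n = 412634 − 339680.571429 = 72953.428571
Sxy = Σxy − (Σx)(Σy)/n = 17078.62 − 15063.137143 = 2015.482857
b = Sxy/Sxx = 2015.482857/72953.428571 = 0.027627

0.028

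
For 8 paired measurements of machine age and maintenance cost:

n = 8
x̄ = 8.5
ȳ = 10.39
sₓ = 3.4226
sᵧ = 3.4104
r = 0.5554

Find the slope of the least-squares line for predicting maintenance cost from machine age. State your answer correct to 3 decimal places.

b = r · sᵧ/sₓ = 0.5554 · 3.4104/3.4226 = 0.553420

0.553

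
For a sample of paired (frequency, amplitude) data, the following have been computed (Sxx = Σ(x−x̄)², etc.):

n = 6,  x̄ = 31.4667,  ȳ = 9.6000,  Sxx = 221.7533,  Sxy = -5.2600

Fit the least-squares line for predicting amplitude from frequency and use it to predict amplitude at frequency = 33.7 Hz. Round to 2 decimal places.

b = Sxy/Sxx = -5.26/221.7533 = -0.023720
a = ȳ − b·x̄ = 9.6 − (-0.023720)·31.4667 = 10.346392
ŷ(33.7) = a + b·33.7 = 10.346392 + (-0.023720)·33.7 = 9.547026

9.55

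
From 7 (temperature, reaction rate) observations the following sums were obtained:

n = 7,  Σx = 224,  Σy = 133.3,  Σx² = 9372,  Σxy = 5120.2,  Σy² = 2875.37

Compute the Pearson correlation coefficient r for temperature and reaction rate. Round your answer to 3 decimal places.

0.992

Sxx = Σx² − (Σx)²/n = 9372 − 7168 = 2204
Sxy = Σxy − (Σx)(Σy)/n = 5120.2 − 4265.6 = 854.6
Syy = Σy² − (Σy)²/n = 2875.37 − 2538.412857 = 336.957143
r = Sxy/√(Sxx·Syy) = 854.6/√(742653.542857) = 854.6/861.773487 = 0.991676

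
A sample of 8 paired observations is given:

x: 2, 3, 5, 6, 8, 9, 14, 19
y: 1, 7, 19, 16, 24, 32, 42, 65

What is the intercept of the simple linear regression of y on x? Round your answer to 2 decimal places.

-3.38

n = 8, Σx = 66, Σy = 206, Σxy = 2517, Σx² = 776
Sxx = Σx² − (Σx)²/n = 776 − 544.5 = 231.5
Sxy = Σxy − (Σx)(Σy)/n = 2517 − 1699.5 = 817.5
b = Sxy/Sxx = 817.5/231.5 = 3.531317
a = ȳ − b·x̄ = 25.75 − 3.531317·8.25 = -3.383369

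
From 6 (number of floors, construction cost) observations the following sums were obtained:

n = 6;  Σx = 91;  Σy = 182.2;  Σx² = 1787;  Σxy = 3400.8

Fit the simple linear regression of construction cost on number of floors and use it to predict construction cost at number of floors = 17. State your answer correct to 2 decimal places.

Sxx = Σx² − (Σx)²/n = 1787 − 1380.166667 = 406.833333
Sxy = Σxy − (Σx)(Σy)/n = 3400.8 − 2763.366667 = 637.433333
b = Sxy/Sxx = 637.433333/406.833333 = 1.566817
a = ȳ − b·x̄ = 30.366667 − 1.566817·15.166667 = 6.603277
ŷ(17) = a + b·17 = 6.603277 + 1.566817·17 = 33.239164

33.24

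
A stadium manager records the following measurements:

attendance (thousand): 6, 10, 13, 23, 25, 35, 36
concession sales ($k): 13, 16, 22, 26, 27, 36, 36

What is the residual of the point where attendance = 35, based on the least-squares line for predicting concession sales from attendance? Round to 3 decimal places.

n = 7, Σx = 148, Σy = 176, Σxy = 4353, Σx² = 3980
Sxx = Σx² − (Σx)²/n = 3980 − 3129.142857 = 850.857143
Sxy = Σxy − (Σx)(Σy)/n = 4353 − 3721.142857 = 631.857143
b = Sxy/Sxx = 631.857143/850.857143 = 0.742612
a = ȳ − b·x̄ = 25.142857 − 0.742612·21.142857 = 9.441907
ŷ(35) = 9.441907 + 0.742612·35 = 35.433345
residual = y − ŷ = 36 − 35.433345 = 0.566655

0.567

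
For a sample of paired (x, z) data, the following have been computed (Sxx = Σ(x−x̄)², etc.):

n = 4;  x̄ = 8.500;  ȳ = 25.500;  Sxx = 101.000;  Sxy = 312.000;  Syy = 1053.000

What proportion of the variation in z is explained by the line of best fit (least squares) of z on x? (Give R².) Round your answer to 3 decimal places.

0.915

R² = Sxy²/(Sxx·Syy) = (312)²/(101·1053) = 0.915292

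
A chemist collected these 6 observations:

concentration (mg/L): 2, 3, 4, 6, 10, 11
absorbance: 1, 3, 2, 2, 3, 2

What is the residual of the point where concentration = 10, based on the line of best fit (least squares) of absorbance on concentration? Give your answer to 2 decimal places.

n = 6, Σx = 36, Σy = 13, Σxy = 83, Σx² = 286
Sxx = Σx² − (Σx)²/n = 286 − 216 = 70
Sxy = Σxy − (Σx)(Σy)/n = 83 − 78 = 5
b = Sxy/Sxx = 5/70 = 0.071429
a = ȳ − b·x̄ = 2.166667 − 0.071429·6 = 1.738095
ŷ(10) = 1.738095 + 0.071429·10 = 2.452381
residual = y − ŷ = 3 − 2.452381 = 0.547619

0.55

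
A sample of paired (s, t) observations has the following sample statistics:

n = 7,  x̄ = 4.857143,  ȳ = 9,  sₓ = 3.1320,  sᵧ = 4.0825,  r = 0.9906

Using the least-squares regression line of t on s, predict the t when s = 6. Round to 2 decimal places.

10.48

b = r · sᵧ/sₓ = 0.9906 · 4.0825/3.132 = 1.291227
a = ȳ − b·x̄ = 9 − 1.291227·4.857143 = 2.728323
ŷ(6) = a + b·6 = 2.728323 + 1.291227·6 = 10.475688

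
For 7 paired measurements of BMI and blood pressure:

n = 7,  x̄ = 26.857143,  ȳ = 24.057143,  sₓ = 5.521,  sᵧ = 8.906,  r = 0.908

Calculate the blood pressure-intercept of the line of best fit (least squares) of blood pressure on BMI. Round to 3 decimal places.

-15.281

b = r · sᵧ/sₓ = 0.908 · 8.906/5.521 = 1.464707
a = ȳ − b·x̄ = 24.057143 − 1.464707·26.857143 = -15.280706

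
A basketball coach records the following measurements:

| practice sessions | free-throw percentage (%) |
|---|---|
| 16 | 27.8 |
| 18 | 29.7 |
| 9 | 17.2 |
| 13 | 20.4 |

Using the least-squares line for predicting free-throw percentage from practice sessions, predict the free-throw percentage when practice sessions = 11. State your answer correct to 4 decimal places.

n = 4, Σx = 56, Σy = 95.1, Σxy = 1399.4, Σx² = 830
Sxx = Σx² − (Σx)²/n = 830 − 784 = 46
Sxy = Σxy − (Σx)(Σy)/n = 1399.4 − 1331.4 = 68
b = Sxy/Sxx = 68/46 = 1.478261
a = ȳ − b·x̄ = 23.775 − 1.478261·14 = 3.079348
ŷ(11) = a + b·11 = 3.079348 + 1.478261·11 = 19.340217

19.3402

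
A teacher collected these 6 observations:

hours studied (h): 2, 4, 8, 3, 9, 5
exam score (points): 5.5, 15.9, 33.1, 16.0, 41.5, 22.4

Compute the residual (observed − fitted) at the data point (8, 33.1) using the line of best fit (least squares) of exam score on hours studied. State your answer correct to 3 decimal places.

n = 6, Σx = 31, Σy = 134.4, Σxy = 872.9, Σx² = 199
Sxx = Σx² − (Σx)²/n = 199 − 160.166667 = 38.833333
Sxy = Σxy − (Σx)(Σy)/n = 872.9 − 694.4 = 178.5
b = Sxy/Sxx = 178.5/38.833333 = 4.596567
a = ȳ − b·x̄ = 22.4 − 4.596567·5.166667 = -1.348927
ŷ(8) = -1.348927 + 4.596567·8 = 35.423605
residual = y − ŷ = 33.1 − 35.423605 = -2.323605

-2.324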